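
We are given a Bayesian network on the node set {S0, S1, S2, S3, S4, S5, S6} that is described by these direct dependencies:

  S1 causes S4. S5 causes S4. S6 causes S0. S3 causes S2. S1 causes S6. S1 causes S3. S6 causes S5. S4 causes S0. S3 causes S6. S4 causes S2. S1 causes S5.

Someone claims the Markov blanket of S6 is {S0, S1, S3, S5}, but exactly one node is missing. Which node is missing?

S4

Parents of S6: S1, S3.
S6's children: S0, S5.
Other parents of S6's children:
  S5's other parent is S1.
  S0 also has parent S4.
MB(S6) = {S0, S1, S3, S4, S5}.
Comparing with the claimed set, S4 is missing.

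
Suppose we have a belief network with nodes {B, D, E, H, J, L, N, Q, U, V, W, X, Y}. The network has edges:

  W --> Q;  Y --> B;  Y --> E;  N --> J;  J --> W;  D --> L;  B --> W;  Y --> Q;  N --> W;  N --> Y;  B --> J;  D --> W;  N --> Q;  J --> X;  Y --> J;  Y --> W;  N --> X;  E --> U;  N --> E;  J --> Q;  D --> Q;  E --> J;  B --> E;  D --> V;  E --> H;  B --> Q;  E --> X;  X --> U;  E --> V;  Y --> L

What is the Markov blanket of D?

A node's Markov blanket = Pa ∪ Ch ∪ (parents of Ch other than the node itself).
D's parents: none.
Children of D: L, Q, V, W.
For each child, the remaining parents (spouses of D):
  L's other parent is Y.
  V's other parent is E.
  parents(W) \ {D} = {B, J, N, Y}.
  Q's other parents are B, J, N, W, Y.
MB(D) = {B, E, J, L, N, Q, V, W, Y}.

{B, E, J, L, N, Q, V, W, Y}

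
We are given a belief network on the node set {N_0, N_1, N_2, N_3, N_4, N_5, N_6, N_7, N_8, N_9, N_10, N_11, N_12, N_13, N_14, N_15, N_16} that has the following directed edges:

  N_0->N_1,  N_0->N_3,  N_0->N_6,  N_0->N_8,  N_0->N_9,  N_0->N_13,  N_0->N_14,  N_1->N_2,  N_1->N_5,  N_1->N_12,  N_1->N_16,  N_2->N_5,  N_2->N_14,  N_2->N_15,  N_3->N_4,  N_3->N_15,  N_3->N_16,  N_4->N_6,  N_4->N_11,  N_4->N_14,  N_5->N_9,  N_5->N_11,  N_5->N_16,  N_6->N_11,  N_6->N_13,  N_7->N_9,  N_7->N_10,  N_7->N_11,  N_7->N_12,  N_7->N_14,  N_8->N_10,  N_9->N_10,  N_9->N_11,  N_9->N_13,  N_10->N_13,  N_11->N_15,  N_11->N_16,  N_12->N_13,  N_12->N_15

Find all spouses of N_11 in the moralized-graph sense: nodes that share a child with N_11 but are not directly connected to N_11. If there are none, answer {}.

Children of N_11: N_15, N_16.
  parents(N_15) \ {N_11} = {N_2, N_3, N_12}.
  N_16's other parents are N_1, N_3, N_5.
Excluding nodes already adjacent to N_11 (N_4, N_5, N_6, N_7, N_9, N_15, N_16), the co-parent-only contribution is {N_1, N_2, N_3, N_12}.

{N_1, N_2, N_3, N_12}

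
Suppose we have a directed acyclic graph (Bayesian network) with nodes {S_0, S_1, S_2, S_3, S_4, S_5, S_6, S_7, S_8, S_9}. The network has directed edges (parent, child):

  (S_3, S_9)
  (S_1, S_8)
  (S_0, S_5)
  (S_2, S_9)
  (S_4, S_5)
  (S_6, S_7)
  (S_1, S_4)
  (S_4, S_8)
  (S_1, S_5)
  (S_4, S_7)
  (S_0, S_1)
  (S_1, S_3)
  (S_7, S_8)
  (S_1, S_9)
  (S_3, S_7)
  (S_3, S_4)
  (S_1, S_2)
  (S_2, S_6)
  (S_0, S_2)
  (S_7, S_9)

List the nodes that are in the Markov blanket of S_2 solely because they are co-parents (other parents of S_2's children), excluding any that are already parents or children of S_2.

Children of S_2: S_6, S_9.
  S_6: no additional parents.
  S_9's other parents are S_1, S_3, S_7.
Excluding nodes already adjacent to S_2 (S_0, S_1, S_6, S_9), the co-parent-only contribution is {S_3, S_7}.

{S_3, S_7}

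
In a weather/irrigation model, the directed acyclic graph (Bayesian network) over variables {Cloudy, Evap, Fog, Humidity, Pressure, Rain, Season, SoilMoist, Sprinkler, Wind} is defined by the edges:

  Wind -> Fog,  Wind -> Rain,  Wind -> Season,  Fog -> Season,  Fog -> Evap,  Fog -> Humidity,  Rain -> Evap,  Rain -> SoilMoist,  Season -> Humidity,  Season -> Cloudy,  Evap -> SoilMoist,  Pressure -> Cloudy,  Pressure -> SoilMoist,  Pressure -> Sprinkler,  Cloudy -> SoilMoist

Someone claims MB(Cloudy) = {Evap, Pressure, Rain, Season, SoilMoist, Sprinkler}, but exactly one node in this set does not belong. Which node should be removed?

Cloudy has parents Pressure, Season.
Cloudy has child SoilMoist.
Co-parents of Cloudy (other parents of its children):
  SoilMoist also has parents Evap, Pressure, Rain.
MB(Cloudy) = {Evap, Pressure, Rain, Season, SoilMoist}.
Sprinkler is neither a parent, child, nor co-parent of Cloudy, so it does not belong.

Sprinkler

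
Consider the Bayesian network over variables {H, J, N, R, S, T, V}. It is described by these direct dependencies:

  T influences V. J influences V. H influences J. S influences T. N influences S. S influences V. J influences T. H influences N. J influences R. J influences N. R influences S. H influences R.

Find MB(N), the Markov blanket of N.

A node's Markov blanket = Pa ∪ Ch ∪ (parents of Ch other than the node itself).
N has parents H, J.
Children of N: S.
Parents of each child, excluding N:
  S: R
So the Markov blanket of N is {H, J, R, S}.

{H, J, R, S}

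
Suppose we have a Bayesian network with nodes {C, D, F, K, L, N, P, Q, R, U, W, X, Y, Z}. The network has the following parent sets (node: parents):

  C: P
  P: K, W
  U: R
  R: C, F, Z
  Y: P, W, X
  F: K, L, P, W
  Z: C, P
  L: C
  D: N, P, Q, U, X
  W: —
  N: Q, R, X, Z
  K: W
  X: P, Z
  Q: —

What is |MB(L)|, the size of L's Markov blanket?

5

L has parent C.
L has child F.
Parents of each child, excluding L:
  F: K, P, W
MB(L) = {C, F, K, P, W}, which has 5 nodes.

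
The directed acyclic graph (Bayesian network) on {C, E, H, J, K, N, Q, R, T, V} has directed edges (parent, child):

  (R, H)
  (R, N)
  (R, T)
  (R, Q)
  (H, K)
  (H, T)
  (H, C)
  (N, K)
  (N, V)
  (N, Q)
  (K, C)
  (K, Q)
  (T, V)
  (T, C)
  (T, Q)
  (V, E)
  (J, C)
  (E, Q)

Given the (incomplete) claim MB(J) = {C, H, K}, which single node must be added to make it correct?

The Markov blanket of a node is its parents, its children, and the other parents of its children.
J has no parents.
Ch(J) = {C}.
Other parents of J's children:
  C: H, K, T
MB(J) = {C, H, K, T}.
Comparing with the claimed set, T is missing.

T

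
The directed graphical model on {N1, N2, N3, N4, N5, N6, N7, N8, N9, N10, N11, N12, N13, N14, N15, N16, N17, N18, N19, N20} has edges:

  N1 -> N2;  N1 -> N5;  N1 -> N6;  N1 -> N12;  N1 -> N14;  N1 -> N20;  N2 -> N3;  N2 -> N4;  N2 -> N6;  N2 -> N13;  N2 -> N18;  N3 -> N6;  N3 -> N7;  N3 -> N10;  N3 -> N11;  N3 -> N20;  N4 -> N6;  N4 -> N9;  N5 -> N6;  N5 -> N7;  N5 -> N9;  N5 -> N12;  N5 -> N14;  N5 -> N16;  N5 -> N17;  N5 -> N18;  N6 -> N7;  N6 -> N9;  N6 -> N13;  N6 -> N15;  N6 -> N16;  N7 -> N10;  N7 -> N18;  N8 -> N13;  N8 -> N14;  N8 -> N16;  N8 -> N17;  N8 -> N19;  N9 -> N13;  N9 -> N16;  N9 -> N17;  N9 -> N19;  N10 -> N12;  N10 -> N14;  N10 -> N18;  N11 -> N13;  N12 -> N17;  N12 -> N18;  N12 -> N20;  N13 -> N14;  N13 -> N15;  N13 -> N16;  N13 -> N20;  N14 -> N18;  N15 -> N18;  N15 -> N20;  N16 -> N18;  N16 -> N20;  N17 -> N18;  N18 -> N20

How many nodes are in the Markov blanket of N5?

16

A node's Markov blanket = Pa ∪ Ch ∪ (parents of Ch other than the node itself).
Parents of N5: N1.
N5's children: N6, N7, N9, N12, N14, N16, N17, N18.
Other parents of N5's children:
  parents(N6) \ {N5} = {N1, N2, N3, N4}.
  parents(N7) \ {N5} = {N3, N6}.
  parents(N9) \ {N5} = {N4, N6}.
  parents(N12) \ {N5} = {N1, N10}.
  parents(N14) \ {N5} = {N1, N8, N10, N13}.
  N16's other parents are N6, N8, N9, N13.
  parents(N17) \ {N5} = {N8, N9, N12}.
  N18 also has parents N2, N7, N10, N12, N14, N15, N16, N17.
MB(N5) = {N1, N2, N3, N4, N6, N7, N8, N9, N10, N12, N13, N14, N15, N16, N17, N18}, which has 16 nodes.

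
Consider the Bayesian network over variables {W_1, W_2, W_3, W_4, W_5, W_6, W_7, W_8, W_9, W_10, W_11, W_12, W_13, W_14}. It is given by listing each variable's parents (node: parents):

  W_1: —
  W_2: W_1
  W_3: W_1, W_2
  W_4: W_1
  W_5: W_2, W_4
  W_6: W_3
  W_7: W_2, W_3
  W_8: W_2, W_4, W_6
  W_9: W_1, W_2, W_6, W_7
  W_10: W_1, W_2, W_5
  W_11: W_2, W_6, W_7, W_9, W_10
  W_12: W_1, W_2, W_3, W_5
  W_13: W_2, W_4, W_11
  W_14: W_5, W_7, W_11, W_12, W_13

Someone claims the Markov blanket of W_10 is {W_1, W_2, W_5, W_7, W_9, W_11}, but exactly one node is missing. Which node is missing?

The Markov blanket of a node is its parents, its children, and the other parents of its children.
W_10's parents: W_1, W_2, W_5.
W_10's children: W_11.
For each child, the remaining parents (spouses of W_10):
  W_11's other parents are W_2, W_6, W_7, W_9.
MB(W_10) = {W_1, W_2, W_5, W_6, W_7, W_9, W_11}.
Comparing with the claimed set, W_6 is missing.

W_6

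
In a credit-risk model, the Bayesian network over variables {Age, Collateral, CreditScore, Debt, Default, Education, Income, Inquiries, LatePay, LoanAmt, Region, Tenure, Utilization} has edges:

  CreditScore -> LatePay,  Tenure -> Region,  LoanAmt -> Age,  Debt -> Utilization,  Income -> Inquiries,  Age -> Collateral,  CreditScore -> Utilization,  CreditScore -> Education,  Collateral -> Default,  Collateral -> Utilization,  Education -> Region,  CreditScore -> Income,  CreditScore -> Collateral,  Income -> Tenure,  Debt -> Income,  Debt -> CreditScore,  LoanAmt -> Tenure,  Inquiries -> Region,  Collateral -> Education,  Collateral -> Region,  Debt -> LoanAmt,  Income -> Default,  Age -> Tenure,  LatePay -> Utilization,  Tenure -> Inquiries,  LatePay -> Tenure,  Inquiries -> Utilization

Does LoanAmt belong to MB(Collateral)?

By definition, MB(Collateral) is built from Collateral's parents, Collateral's children, and the co-parents of Collateral.
Collateral has children Default, Education, Region, Utilization.
Parents of Collateral: Age, CreditScore.
Other parents of Collateral's children:
  parents(Education) \ {Collateral} = {CreditScore}.
  parents(Utilization) \ {Collateral} = {CreditScore, Debt, Inquiries, LatePay}.
  parents(Default) \ {Collateral} = {Income}.
  parents(Region) \ {Collateral} = {Education, Inquiries, Tenure}.
MB(Collateral) = {Age, CreditScore, Debt, Default, Education, Income, Inquiries, LatePay, Region, Tenure, Utilization}; LoanAmt is not in this set.

No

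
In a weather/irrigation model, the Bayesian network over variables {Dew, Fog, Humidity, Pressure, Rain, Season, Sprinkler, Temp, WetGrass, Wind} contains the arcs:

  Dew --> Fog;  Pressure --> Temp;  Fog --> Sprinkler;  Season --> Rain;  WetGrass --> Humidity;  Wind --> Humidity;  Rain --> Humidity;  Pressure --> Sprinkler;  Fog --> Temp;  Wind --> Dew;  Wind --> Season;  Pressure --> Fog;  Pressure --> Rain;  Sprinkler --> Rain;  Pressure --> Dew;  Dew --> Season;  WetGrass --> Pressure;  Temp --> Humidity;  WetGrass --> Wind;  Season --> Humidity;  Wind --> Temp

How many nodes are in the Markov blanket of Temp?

By definition, MB(Temp) is built from Temp's parents, Temp's children, and the co-parents of Temp.
Parents of Temp: Fog, Pressure, Wind.
Children of Temp: Humidity.
Other parents of Temp's children:
  Humidity's other parents are Rain, Season, WetGrass, Wind.
MB(Temp) = {Fog, Humidity, Pressure, Rain, Season, WetGrass, Wind}, which has 7 nodes.

7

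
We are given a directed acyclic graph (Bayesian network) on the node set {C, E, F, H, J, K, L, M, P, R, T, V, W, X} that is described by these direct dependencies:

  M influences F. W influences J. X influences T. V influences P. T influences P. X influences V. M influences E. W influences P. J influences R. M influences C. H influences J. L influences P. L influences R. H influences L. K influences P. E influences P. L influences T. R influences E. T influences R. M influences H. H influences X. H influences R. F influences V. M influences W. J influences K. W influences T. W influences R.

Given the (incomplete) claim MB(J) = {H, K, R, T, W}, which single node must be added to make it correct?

L

Parents of J: H, W.
Children of J: K, R.
Co-parents of J (other parents of its children):
  K: no additional parents.
  R's other parents are H, L, T, W.
MB(J) = {H, K, L, R, T, W}.
Comparing with the claimed set, L is missing.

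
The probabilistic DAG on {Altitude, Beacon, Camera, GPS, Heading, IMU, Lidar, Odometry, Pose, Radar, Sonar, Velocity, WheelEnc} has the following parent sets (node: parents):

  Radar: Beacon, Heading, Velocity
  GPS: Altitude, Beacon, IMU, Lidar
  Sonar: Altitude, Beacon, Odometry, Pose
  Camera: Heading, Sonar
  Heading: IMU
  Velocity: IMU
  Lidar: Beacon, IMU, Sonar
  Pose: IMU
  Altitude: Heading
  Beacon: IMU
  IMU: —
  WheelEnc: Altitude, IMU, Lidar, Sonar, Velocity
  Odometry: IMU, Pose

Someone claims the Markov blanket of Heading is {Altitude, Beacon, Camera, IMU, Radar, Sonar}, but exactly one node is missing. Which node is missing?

The Markov blanket of a node is its parents, its children, and the other parents of its children.
Pa(Heading) = {IMU}.
Ch(Heading) = {Altitude, Camera, Radar}.
Parents of each child, excluding Heading:
  Altitude: no additional parents.
  parents(Camera) \ {Heading} = {Sonar}.
  parents(Radar) \ {Heading} = {Beacon, Velocity}.
MB(Heading) = {Altitude, Beacon, Camera, IMU, Radar, Sonar, Velocity}.
Comparing with the claimed set, Velocity is missing.

Velocity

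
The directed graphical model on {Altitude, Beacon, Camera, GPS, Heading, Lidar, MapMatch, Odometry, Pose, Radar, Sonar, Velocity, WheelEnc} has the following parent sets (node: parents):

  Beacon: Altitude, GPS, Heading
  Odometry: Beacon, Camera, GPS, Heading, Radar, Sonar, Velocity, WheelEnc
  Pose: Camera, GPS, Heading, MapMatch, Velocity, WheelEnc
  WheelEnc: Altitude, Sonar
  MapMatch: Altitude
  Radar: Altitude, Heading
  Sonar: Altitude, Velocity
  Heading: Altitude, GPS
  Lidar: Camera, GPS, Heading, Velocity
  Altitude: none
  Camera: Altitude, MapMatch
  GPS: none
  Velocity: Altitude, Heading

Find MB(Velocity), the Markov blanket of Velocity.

A node's Markov blanket = Pa ∪ Ch ∪ (parents of Ch other than the node itself).
Parents of Velocity: Altitude, Heading.
Ch(Velocity) = {Lidar, Odometry, Pose, Sonar}.
Other parents of Velocity's children:
  Sonar also has parent Altitude.
  parents(Odometry) \ {Velocity} = {Beacon, Camera, GPS, Heading, Radar, Sonar, WheelEnc}.
  parents(Pose) \ {Velocity} = {Camera, GPS, Heading, MapMatch, WheelEnc}.
  parents(Lidar) \ {Velocity} = {Camera, GPS, Heading}.
So the Markov blanket of Velocity is {Altitude, Beacon, Camera, GPS, Heading, Lidar, MapMatch, Odometry, Pose, Radar, Sonar, WheelEnc}.

{Altitude, Beacon, Camera, GPS, Heading, Lidar, MapMatch, Odometry, Pose, Radar, Sonar, WheelEnc}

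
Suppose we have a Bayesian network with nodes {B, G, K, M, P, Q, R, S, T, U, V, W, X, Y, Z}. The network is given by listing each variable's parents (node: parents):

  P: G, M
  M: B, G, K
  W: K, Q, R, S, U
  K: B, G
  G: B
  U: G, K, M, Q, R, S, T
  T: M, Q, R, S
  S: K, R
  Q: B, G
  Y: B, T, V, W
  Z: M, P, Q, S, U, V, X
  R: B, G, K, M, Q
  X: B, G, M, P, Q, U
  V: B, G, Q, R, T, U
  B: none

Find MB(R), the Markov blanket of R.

{B, G, K, M, Q, S, T, U, V, W}

R has parents B, G, K, M, Q.
R's children: S, T, U, V, W.
Co-parents of R (other parents of its children):
  S's other parent is K.
  T also has parents M, Q, S.
  U's other parents are G, K, M, Q, S, T.
  V also has parents B, G, Q, T, U.
  W's other parents are K, Q, S, U.
MB(R) = {B, G, K, M, Q, S, T, U, V, W}.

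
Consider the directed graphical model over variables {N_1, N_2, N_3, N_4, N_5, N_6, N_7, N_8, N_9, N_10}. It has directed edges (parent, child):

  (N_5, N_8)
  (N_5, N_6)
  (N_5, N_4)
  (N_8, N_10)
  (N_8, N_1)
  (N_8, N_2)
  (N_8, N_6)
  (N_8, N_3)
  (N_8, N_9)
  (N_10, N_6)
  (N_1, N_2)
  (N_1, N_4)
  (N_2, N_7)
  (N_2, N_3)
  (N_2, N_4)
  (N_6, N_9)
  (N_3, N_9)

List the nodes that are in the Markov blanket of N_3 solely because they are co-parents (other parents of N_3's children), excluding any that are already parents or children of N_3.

Children of N_3: N_9.
  N_9: N_6, N_8
Excluding nodes already adjacent to N_3 (N_2, N_8, N_9), the co-parent-only contribution is {N_6}.

{N_6}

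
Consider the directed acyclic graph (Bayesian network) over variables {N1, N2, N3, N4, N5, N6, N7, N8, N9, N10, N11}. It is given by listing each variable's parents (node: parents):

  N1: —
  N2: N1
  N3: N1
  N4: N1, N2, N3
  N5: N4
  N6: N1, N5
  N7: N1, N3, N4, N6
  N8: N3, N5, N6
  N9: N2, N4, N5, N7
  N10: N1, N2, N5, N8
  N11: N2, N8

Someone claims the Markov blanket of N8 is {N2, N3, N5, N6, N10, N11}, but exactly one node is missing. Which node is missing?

N1

A node's Markov blanket = Pa ∪ Ch ∪ (parents of Ch other than the node itself).
Children of N8: N10, N11.
Parents of N8: N3, N5, N6.
Parents of each child, excluding N8:
  N10 also has parents N1, N2, N5.
  N11 also has parent N2.
MB(N8) = {N1, N2, N3, N5, N6, N10, N11}.
Comparing with the claimed set, N1 is missing.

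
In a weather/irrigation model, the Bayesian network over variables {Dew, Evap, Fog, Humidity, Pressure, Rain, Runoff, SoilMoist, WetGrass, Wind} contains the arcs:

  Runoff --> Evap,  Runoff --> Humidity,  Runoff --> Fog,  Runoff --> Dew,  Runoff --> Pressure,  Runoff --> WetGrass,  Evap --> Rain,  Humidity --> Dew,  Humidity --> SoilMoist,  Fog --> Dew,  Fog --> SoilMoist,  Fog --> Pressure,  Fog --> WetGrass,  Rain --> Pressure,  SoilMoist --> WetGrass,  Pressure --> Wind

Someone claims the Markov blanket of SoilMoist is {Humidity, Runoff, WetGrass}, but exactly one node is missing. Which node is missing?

Fog

Pa(SoilMoist) = {Fog, Humidity}.
SoilMoist's children: WetGrass.
Co-parents of SoilMoist (other parents of its children):
  WetGrass's other parents are Fog, Runoff.
MB(SoilMoist) = {Fog, Humidity, Runoff, WetGrass}.
Comparing with the claimed set, Fog is missing.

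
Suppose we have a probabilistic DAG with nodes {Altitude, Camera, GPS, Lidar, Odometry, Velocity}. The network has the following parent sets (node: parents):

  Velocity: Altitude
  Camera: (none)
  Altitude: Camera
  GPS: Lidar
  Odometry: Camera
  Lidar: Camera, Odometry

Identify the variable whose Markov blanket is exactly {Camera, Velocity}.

Altitude

The target node must have every member of {Camera, Velocity} as a parent, child, or co-parent, and no others.
Parents of Altitude: Camera; children: Velocity; co-parents: none.
These exactly cover the given set, so the node is Altitude.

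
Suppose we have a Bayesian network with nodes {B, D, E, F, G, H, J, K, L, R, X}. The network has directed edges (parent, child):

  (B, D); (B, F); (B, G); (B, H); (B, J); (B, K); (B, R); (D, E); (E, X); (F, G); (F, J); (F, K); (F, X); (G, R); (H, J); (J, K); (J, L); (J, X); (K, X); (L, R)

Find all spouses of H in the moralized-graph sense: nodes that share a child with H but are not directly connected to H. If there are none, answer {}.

{F}

Children of H: J.
  J's other parents are B, F.
Excluding nodes already adjacent to H (B, J), the co-parent-only contribution is {F}.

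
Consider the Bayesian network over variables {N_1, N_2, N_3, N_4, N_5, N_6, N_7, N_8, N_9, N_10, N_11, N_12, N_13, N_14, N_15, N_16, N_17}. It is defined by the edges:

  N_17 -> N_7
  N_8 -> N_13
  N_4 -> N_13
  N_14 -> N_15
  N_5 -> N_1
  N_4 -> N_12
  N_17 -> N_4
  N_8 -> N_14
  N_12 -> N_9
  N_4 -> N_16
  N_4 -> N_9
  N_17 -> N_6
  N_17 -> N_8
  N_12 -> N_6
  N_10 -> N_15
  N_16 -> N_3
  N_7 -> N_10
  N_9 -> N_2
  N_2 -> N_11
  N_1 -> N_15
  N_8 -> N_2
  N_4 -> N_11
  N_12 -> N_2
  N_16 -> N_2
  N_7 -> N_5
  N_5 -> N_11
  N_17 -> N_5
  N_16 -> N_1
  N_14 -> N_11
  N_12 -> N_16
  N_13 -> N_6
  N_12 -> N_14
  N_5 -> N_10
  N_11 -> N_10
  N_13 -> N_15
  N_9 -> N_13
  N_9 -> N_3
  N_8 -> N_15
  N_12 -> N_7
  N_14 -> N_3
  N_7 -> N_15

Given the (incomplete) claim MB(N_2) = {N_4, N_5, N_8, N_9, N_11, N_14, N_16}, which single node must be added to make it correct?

Recall MB(v) = parents ∪ children ∪ spouses, where spouses are the other parents of v's children.
Pa(N_2) = {N_8, N_9, N_12, N_16}.
N_2's children: N_11.
For each child, the remaining parents (spouses of N_2):
  N_11's other parents are N_4, N_5, N_14.
MB(N_2) = {N_4, N_5, N_8, N_9, N_11, N_12, N_14, N_16}.
Comparing with the claimed set, N_12 is missing.

N_12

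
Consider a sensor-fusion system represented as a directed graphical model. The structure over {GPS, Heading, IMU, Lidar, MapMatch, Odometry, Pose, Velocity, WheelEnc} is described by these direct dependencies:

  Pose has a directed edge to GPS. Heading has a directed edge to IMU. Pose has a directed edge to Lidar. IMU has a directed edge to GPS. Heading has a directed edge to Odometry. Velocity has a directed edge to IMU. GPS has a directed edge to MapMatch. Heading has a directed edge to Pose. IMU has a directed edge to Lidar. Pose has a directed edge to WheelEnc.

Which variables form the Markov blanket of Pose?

{GPS, Heading, IMU, Lidar, WheelEnc}

Recall MB(v) = parents ∪ children ∪ spouses, where spouses are the other parents of v's children.
Parents of Pose: Heading.
Children of Pose: GPS, Lidar, WheelEnc.
Other parents of Pose's children:
  GPS: IMU
  WheelEnc: —
  Lidar: IMU
Taking the union gives {GPS, Heading, IMU, Lidar, WheelEnc}.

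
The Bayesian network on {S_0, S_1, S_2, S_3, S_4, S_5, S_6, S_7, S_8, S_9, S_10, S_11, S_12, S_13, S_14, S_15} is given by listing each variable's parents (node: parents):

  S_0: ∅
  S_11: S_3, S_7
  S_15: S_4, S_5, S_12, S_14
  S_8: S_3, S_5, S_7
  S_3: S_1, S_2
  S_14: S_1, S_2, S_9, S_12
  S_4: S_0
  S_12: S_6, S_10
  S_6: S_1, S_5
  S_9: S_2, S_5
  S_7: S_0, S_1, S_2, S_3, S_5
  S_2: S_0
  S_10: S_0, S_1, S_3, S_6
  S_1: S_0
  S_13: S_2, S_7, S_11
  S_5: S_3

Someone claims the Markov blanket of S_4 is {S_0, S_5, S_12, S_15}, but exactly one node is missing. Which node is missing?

By definition, MB(S_4) is built from S_4's parents, S_4's children, and the co-parents of S_4.
S_4's parents: S_0.
S_4 has child S_15.
Other parents of S_4's children:
  S_15's other parents are S_5, S_12, S_14.
MB(S_4) = {S_0, S_5, S_12, S_14, S_15}.
Comparing with the claimed set, S_14 is missing.

S_14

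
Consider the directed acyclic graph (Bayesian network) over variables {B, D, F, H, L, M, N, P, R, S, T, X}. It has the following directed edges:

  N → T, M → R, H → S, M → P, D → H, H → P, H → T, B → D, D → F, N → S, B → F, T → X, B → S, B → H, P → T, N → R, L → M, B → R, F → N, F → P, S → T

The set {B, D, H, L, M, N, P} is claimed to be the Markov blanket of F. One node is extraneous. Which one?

L

Recall MB(v) = parents ∪ children ∪ spouses, where spouses are the other parents of v's children.
F's parents: B, D.
Children of F: N, P.
Parents of each child, excluding F:
  N: —
  P: H, M
MB(F) = {B, D, H, M, N, P}.
L is neither a parent, child, nor co-parent of F, so it does not belong.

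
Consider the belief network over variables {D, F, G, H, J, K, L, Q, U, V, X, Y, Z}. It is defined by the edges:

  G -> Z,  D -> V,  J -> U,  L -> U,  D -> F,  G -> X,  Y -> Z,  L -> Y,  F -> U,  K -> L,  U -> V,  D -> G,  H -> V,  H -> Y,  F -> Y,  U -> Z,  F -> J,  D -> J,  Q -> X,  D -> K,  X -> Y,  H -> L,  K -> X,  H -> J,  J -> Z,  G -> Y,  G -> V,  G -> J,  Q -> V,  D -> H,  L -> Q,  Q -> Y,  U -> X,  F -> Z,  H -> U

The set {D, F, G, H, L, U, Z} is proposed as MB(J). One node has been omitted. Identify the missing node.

Parents of J: D, F, G, H.
J's children: U, Z.
Other parents of J's children:
  U: F, H, L
  Z: F, G, U, Y
MB(J) = {D, F, G, H, L, U, Y, Z}.
Comparing with the claimed set, Y is missing.

Y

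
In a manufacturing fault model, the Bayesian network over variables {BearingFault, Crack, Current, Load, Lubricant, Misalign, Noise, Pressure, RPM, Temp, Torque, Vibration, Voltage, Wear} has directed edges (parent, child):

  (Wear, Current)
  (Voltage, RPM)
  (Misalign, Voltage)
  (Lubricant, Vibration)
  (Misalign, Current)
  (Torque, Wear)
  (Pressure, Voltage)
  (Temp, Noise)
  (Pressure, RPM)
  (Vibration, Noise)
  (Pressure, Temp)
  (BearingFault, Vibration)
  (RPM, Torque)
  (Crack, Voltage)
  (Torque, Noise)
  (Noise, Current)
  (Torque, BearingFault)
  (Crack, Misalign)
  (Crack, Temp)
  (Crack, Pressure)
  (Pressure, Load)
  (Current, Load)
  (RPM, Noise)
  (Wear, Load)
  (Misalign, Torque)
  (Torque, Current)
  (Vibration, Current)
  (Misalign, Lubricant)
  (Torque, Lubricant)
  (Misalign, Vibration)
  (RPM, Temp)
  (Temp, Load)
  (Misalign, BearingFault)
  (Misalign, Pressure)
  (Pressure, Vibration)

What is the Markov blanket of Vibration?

{BearingFault, Current, Lubricant, Misalign, Noise, Pressure, RPM, Temp, Torque, Wear}

Vibration's parents: BearingFault, Lubricant, Misalign, Pressure.
Children of Vibration: Current, Noise.
Other parents of Vibration's children:
  Noise: RPM, Temp, Torque
  Current: Misalign, Noise, Torque, Wear
So the Markov blanket of Vibration is {BearingFault, Current, Lubricant, Misalign, Noise, Pressure, RPM, Temp, Torque, Wear}.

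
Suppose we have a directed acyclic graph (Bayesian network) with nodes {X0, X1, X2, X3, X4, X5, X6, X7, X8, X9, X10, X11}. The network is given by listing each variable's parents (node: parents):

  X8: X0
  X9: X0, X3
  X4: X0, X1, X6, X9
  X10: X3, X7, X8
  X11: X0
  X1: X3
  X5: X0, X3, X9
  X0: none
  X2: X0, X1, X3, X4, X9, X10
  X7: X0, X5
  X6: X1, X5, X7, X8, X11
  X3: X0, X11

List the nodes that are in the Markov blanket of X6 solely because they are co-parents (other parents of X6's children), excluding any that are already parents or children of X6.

{X0, X9}

Children of X6: X4.
  X4: X0, X1, X9
Excluding nodes already adjacent to X6 (X1, X4, X5, X7, X8, X11), the co-parent-only contribution is {X0, X9}.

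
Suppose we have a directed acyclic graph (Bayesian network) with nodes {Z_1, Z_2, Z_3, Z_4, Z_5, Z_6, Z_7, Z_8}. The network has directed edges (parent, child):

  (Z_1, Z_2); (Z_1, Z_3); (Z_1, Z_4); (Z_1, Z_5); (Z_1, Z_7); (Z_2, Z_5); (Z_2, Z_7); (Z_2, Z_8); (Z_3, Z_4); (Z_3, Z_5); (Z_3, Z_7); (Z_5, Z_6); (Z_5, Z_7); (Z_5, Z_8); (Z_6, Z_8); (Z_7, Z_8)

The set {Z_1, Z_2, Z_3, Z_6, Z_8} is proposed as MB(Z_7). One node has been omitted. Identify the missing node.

Z_5

Z_7's parents: Z_1, Z_2, Z_3, Z_5.
Children of Z_7: Z_8.
Parents of each child, excluding Z_7:
  Z_8: Z_2, Z_5, Z_6
MB(Z_7) = {Z_1, Z_2, Z_3, Z_5, Z_6, Z_8}.
Comparing with the claimed set, Z_5 is missing.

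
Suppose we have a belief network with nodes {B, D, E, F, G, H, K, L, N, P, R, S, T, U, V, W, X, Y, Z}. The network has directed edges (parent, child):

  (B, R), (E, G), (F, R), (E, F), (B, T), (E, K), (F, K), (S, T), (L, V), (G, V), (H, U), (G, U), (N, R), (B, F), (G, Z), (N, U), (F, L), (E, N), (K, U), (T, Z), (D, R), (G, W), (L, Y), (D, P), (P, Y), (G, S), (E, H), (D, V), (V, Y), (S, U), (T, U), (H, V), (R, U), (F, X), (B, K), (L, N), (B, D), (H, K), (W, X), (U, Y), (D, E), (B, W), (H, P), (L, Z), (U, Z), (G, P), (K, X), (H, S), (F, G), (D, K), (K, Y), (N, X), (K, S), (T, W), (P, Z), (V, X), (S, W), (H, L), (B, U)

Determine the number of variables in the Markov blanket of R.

The Markov blanket of a node is its parents, its children, and the other parents of its children.
Children of R: U.
R's parents: B, D, F, N.
Co-parents of R (other parents of its children):
  U: B, G, H, K, N, S, T
MB(R) = {B, D, F, G, H, K, N, S, T, U}, which has 10 nodes.

10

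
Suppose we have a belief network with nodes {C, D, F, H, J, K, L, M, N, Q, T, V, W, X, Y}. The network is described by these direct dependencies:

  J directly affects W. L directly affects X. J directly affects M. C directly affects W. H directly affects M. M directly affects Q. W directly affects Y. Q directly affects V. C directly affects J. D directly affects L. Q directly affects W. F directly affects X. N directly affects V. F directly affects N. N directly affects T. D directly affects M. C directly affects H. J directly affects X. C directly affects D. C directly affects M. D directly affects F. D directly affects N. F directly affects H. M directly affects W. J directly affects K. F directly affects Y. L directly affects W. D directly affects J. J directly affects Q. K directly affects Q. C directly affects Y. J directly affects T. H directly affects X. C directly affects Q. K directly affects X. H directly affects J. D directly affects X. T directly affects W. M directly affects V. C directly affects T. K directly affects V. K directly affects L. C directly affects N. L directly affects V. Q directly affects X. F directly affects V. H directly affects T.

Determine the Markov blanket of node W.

{C, F, J, L, M, Q, T, Y}

Recall MB(v) = parents ∪ children ∪ spouses, where spouses are the other parents of v's children.
Parents of W: C, J, L, M, Q, T.
W has child Y.
Parents of each child, excluding W:
  Y's other parents are C, F.
Union: {C, J, L, M, Q, T} ∪ {Y} ∪ {C, F} = {C, F, J, L, M, Q, T, Y}.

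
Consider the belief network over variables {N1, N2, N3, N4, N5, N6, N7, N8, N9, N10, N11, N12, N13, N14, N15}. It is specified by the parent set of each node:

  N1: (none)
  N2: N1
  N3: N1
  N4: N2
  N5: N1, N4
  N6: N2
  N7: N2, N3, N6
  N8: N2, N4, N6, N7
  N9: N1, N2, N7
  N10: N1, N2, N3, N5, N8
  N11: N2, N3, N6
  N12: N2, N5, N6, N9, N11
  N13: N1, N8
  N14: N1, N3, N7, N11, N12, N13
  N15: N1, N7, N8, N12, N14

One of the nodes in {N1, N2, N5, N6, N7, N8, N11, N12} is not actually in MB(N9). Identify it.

N8

By definition, MB(N9) is built from N9's parents, N9's children, and the co-parents of N9.
Children of N9: N12.
N9's parents: N1, N2, N7.
Other parents of N9's children:
  parents(N12) \ {N9} = {N2, N5, N6, N11}.
MB(N9) = {N1, N2, N5, N6, N7, N11, N12}.
N8 is neither a parent, child, nor co-parent of N9, so it does not belong.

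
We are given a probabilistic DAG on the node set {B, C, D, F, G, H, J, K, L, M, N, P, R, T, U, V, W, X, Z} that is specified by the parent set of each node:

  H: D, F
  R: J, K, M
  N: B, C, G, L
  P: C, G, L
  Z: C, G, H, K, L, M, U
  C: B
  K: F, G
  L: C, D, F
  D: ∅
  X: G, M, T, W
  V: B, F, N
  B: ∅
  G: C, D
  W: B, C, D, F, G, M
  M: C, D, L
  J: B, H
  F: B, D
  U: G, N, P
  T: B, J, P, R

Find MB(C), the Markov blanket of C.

{B, D, F, G, H, K, L, M, N, P, U, W, Z}

The Markov blanket of a node is its parents, its children, and the other parents of its children.
Ch(C) = {G, L, M, N, P, W, Z}.
Parents of C: B.
Parents of each child, excluding C:
  parents(G) \ {C} = {D}.
  L's other parents are D, F.
  parents(M) \ {C} = {D, L}.
  N also has parents B, G, L.
  P's other parents are G, L.
  W also has parents B, D, F, G, M.
  Z also has parents G, H, K, L, M, U.
MB(C) = {B, D, F, G, H, K, L, M, N, P, U, W, Z}.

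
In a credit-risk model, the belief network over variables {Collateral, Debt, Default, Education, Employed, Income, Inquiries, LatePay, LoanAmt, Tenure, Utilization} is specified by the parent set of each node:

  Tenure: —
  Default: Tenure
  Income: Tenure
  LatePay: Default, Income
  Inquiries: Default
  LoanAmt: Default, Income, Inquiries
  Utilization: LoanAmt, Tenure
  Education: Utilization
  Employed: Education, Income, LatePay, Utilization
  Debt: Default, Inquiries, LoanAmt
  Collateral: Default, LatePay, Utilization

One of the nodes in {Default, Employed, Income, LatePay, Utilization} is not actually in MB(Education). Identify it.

Default

Recall MB(v) = parents ∪ children ∪ spouses, where spouses are the other parents of v's children.
Ch(Education) = {Employed}.
Education has parent Utilization.
Parents of each child, excluding Education:
  parents(Employed) \ {Education} = {Income, LatePay, Utilization}.
MB(Education) = {Employed, Income, LatePay, Utilization}.
Default is neither a parent, child, nor co-parent of Education, so it does not belong.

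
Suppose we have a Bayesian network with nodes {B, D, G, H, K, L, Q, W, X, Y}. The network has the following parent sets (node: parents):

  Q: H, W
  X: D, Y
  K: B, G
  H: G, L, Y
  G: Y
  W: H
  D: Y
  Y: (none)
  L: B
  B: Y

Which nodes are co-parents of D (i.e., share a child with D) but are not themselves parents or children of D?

{}

Children of D: X.
  parents(X) \ {D} = {Y}.
Excluding nodes already adjacent to D (X, Y), the co-parent-only contribution is {}.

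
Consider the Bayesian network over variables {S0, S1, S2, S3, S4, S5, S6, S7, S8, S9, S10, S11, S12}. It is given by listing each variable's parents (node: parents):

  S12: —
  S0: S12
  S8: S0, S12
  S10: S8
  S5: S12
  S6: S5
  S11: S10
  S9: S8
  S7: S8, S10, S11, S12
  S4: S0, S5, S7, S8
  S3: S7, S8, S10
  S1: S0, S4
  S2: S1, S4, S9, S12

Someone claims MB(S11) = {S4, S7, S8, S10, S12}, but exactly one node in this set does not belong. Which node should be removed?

Pa(S11) = {S10}.
S11's children: S7.
Co-parents of S11 (other parents of its children):
  parents(S7) \ {S11} = {S8, S10, S12}.
MB(S11) = {S7, S8, S10, S12}.
S4 is neither a parent, child, nor co-parent of S11, so it does not belong.

S4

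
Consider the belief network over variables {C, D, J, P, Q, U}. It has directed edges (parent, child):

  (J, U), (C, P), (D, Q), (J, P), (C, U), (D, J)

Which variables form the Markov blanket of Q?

{D}

Q has parent D.
Ch(Q) = {}.
With no children, Q has no spouses; the co-parent set is empty.
Taking the union gives {D}.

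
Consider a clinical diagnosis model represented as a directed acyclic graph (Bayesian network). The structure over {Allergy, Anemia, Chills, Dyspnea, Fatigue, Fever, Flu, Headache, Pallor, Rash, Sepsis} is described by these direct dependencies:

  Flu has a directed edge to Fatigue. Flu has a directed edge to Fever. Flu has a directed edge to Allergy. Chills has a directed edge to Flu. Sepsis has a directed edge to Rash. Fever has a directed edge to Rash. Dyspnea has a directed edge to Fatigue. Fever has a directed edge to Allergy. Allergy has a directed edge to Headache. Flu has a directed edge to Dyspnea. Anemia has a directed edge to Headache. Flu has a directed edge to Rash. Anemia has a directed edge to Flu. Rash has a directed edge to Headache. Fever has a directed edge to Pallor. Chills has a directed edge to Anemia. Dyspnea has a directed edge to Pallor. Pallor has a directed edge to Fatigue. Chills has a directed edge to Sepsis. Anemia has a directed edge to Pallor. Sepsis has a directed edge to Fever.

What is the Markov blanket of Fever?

{Allergy, Anemia, Dyspnea, Flu, Pallor, Rash, Sepsis}

By definition, MB(Fever) is built from Fever's parents, Fever's children, and the co-parents of Fever.
Pa(Fever) = {Flu, Sepsis}.
Children of Fever: Allergy, Pallor, Rash.
For each child, the remaining parents (spouses of Fever):
  Allergy: Flu
  Pallor: Anemia, Dyspnea
  Rash: Flu, Sepsis
So the Markov blanket of Fever is {Allergy, Anemia, Dyspnea, Flu, Pallor, Rash, Sepsis}.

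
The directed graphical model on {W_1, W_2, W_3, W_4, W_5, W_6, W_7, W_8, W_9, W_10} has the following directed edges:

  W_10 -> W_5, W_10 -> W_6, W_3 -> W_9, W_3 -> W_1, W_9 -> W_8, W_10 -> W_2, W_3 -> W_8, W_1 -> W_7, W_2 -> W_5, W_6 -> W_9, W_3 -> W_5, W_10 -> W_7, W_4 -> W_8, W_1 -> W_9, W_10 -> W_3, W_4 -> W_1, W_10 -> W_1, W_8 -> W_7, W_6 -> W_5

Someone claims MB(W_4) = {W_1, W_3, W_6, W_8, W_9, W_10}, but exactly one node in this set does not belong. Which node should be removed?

W_6

Pa(W_4) = {}.
Ch(W_4) = {W_1, W_8}.
Other parents of W_4's children:
  W_1: W_3, W_10
  W_8: W_3, W_9
MB(W_4) = {W_1, W_3, W_8, W_9, W_10}.
W_6 is neither a parent, child, nor co-parent of W_4, so it does not belong.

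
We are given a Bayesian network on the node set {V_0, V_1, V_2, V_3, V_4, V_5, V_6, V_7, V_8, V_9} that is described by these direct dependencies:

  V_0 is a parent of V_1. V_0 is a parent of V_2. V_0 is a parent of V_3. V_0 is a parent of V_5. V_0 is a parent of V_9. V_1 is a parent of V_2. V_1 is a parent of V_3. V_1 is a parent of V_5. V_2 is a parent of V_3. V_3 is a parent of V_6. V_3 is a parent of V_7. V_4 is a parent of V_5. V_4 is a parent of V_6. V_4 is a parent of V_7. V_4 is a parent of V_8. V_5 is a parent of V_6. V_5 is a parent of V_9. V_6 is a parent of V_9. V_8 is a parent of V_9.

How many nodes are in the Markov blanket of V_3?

7

The Markov blanket of a node is its parents, its children, and the other parents of its children.
V_3's parents: V_0, V_1, V_2.
V_3 has children V_6, V_7.
Co-parents of V_3 (other parents of its children):
  V_6: V_4, V_5
  V_7: V_4
MB(V_3) = {V_0, V_1, V_2, V_4, V_5, V_6, V_7}, which has 7 nodes.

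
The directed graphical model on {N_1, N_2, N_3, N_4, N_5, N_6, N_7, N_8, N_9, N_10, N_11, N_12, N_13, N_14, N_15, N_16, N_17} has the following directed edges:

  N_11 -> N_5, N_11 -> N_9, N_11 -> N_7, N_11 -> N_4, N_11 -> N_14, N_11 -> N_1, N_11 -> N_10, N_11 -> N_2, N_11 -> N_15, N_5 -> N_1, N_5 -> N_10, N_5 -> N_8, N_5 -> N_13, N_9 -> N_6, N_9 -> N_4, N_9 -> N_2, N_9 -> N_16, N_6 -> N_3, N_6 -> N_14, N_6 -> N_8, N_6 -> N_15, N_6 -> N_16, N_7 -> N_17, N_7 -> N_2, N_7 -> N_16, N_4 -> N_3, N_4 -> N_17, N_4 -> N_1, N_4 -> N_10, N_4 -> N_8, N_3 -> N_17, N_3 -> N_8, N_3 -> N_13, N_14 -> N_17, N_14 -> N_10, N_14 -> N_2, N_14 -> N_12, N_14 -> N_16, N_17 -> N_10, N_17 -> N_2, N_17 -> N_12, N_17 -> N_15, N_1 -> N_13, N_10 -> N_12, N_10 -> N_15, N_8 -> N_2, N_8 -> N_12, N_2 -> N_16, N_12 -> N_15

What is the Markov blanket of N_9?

{N_2, N_4, N_6, N_7, N_8, N_11, N_14, N_16, N_17}

By definition, MB(N_9) is built from N_9's parents, N_9's children, and the co-parents of N_9.
N_9's parents: N_11.
Children of N_9: N_2, N_4, N_6, N_16.
For each child, the remaining parents (spouses of N_9):
  N_6: no additional parents.
  parents(N_4) \ {N_9} = {N_11}.
  parents(N_2) \ {N_9} = {N_7, N_8, N_11, N_14, N_17}.
  parents(N_16) \ {N_9} = {N_2, N_6, N_7, N_14}.
Taking the union gives {N_2, N_4, N_6, N_7, N_8, N_11, N_14, N_16, N_17}.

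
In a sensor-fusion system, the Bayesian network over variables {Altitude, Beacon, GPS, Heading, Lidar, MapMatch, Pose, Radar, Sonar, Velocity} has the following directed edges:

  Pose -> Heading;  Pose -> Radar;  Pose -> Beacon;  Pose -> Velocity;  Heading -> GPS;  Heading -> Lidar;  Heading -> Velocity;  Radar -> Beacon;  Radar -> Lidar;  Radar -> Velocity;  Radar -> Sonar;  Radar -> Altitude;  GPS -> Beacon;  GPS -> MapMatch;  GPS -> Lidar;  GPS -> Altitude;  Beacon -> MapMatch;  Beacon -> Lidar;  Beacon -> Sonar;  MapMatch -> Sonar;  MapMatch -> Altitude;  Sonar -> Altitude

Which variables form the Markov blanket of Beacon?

By definition, MB(Beacon) is built from Beacon's parents, Beacon's children, and the co-parents of Beacon.
Parents of Beacon: GPS, Pose, Radar.
Beacon has children Lidar, MapMatch, Sonar.
For each child, the remaining parents (spouses of Beacon):
  MapMatch: GPS
  Lidar: GPS, Heading, Radar
  Sonar: MapMatch, Radar
MB(Beacon) = {GPS, Heading, Lidar, MapMatch, Pose, Radar, Sonar}.

{GPS, Heading, Lidar, MapMatch, Pose, Radar, Sonar}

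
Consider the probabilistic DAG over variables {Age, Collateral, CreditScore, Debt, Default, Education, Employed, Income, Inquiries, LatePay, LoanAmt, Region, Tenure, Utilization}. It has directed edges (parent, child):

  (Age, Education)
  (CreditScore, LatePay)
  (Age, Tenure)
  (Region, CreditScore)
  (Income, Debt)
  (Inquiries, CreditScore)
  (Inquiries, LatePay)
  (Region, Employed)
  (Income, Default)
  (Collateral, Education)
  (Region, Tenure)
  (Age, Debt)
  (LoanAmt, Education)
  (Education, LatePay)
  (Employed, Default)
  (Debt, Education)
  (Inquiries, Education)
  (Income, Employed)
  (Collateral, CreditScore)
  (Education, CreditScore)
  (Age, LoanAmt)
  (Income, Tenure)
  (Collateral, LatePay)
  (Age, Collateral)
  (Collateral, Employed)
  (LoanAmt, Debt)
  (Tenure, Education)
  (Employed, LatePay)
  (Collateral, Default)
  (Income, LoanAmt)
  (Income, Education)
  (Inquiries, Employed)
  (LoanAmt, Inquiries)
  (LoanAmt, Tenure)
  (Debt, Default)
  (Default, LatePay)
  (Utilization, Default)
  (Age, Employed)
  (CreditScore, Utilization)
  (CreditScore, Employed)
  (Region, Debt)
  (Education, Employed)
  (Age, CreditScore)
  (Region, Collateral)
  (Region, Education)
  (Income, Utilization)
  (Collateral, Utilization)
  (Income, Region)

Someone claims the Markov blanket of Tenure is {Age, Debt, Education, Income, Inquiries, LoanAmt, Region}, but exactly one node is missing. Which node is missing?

Collateral

A node's Markov blanket = Pa ∪ Ch ∪ (parents of Ch other than the node itself).
Parents of Tenure: Age, Income, LoanAmt, Region.
Tenure has child Education.
For each child, the remaining parents (spouses of Tenure):
  Education also has parents Age, Collateral, Debt, Income, Inquiries, LoanAmt, Region.
MB(Tenure) = {Age, Collateral, Debt, Education, Income, Inquiries, LoanAmt, Region}.
Comparing with the claimed set, Collateral is missing.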